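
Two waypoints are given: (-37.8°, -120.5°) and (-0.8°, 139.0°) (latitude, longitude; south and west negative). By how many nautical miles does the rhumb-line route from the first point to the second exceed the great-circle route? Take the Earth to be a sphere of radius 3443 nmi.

126 nmi

Great circle: cos σ = sin φ₁ sin φ₂ + cos φ₁ cos φ₂ cos Δλ,  σ = 1.7066 rad → d_gc = 5875.9 nmi
Rhumb line: Δψ = +0.6996, q = Δφ/Δψ = 0.9231, d_rh = R√(Δφ²+q²Δλ²) = 6001.6 nmi
Excess = 6001.6 − 5875.9 = 125.7 ≈ 126 nmi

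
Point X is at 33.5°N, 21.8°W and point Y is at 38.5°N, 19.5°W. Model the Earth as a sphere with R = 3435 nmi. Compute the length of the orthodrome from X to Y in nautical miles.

Haversine: a = sin²(Δφ/2)+cos φ₁ cos φ₂ sin²(Δλ/2) = 0.00217;  σ = 2·atan2(√a,√(1−a))
σ = 5.334° → d = Rσ = 3435·0.09310 = 320 nmi

320 nmi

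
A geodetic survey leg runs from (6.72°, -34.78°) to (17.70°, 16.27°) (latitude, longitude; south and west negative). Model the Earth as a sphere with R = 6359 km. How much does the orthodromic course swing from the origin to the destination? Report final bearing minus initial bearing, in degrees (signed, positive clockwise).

+11.6°

At departure: θ₁ = atan2(sin Δλ cos φ₂, cos φ₁ sin φ₂ − sin φ₁ cos φ₂ cos Δλ) = 72.62°
At arrival: θ₂ = atan2(sin Δλ cos φ₁, −cos φ₂ sin φ₁ + sin φ₂ cos φ₁ cos Δλ) = 84.21°
Δθ = θ₂ − θ₁ = +11.6°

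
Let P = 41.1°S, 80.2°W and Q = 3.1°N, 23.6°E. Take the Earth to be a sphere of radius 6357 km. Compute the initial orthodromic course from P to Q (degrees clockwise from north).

N = sin Δλ·cos φ₂ = +0.9697;  D = cos φ₁ sin φ₂ − sin φ₁ cos φ₂ cos Δλ = -0.1158
initial course = atan2(N, D) = 96.81°

96.8°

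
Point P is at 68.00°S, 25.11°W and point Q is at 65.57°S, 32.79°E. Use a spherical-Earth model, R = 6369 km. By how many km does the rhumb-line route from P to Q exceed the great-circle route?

Great circle: cos σ = sin φ₁ sin φ₂ + cos φ₁ cos φ₂ cos Δλ,  σ = 0.3858 rad → d_gc = 2457.1 km
Rhumb line: Δψ = +0.1077, q = Δφ/Δψ = 0.3938, d_rh = R√(Δφ²+q²Δλ²) = 2549.1 km
Excess = 2549.1 − 2457.1 = 92.0 ≈ 92 km

92 km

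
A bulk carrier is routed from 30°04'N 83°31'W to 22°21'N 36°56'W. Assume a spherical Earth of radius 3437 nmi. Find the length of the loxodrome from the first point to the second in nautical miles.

Rhumb course C = atan2(Δλ, Δψ) with Δψ = ln[tan(π/4+φ₂/2)/tan(π/4+φ₁/2)] = -0.1503, Δλ = +0.8130 → C = 100.47°
d = R·|Δφ| / |cos C| = 3437·0.13468 / 0.18176 = 2547 nmi

2547 nmi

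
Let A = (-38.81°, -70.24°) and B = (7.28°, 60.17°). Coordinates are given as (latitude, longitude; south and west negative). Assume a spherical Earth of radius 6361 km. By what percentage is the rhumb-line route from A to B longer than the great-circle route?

Great circle: σ = 2.1901 rad → d_gc = Rσ = 13931.4 km
Rhumb: Δφ = +0.8044, Δλ = +2.2761, Δψ = +0.8634, q = Δφ/Δψ = 0.9317 → d_rh = R√(Δφ²+q²Δλ²) = 14426.6 km
Excess = (14426.6 − 13931.4) / 13931.4 = 495.2 / 13931.4 = 3.555% ≈ 3.6%

3.6%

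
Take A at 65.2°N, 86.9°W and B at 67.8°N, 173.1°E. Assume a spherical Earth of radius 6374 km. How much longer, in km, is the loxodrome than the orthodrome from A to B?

Great circle: cos σ = sin φ₁ sin φ₂ + cos φ₁ cos φ₂ cos Δλ,  σ = 0.6216 rad → d_gc = 3961.9 km
Rhumb line: Δψ = +0.1139, q = Δφ/Δψ = 0.3984, d_rh = R√(Δφ²+q²Δλ²) = 4441.0 km
Excess = 4441.0 − 3961.9 = 479.1 ≈ 479 km

479 km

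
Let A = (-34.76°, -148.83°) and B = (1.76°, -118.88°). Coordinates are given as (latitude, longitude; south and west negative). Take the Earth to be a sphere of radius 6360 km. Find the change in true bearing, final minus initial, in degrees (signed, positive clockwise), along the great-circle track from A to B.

-9.1°

At departure: θ₁ = atan2(sin Δλ cos φ₂, cos φ₁ sin φ₂ − sin φ₁ cos φ₂ cos Δλ) = 43.87°
At arrival: θ₂ = atan2(sin Δλ cos φ₁, −cos φ₂ sin φ₁ + sin φ₂ cos φ₁ cos Δλ) = 34.73°
Δθ = θ₂ − θ₁ = -9.1°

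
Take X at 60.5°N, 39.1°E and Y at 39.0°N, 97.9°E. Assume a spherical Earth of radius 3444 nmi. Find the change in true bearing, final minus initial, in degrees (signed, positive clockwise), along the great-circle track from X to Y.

+47.3°

At departure: θ₁ = atan2(sin Δλ cos φ₂, cos φ₁ sin φ₂ − sin φ₁ cos φ₂ cos Δλ) = 93.49°
At arrival: θ₂ = atan2(sin Δλ cos φ₁, −cos φ₂ sin φ₁ + sin φ₂ cos φ₁ cos Δλ) = 140.77°
Δθ = θ₂ − θ₁ = +47.3°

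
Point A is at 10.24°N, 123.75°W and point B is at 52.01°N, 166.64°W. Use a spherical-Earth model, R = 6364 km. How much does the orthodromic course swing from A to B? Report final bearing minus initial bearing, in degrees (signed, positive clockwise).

At departure: θ₁ = atan2(sin Δλ cos φ₂, cos φ₁ sin φ₂ − sin φ₁ cos φ₂ cos Δλ) = 328.93°
At arrival: θ₂ = atan2(sin Δλ cos φ₁, −cos φ₂ sin φ₁ + sin φ₂ cos φ₁ cos Δλ) = 304.41°
Δθ = θ₂ − θ₁ = -24.5°

-24.5°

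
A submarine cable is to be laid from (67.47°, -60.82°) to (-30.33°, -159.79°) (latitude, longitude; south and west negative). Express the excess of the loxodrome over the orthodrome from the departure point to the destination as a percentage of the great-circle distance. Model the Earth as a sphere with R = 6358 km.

3.1%

Great circle: σ = 2.1153 rad → d_gc = Rσ = 13449.2 km
Rhumb: Δφ = -1.7069, Δλ = -1.7274, Δψ = -2.1695, q = Δφ/Δψ = 0.7868 → d_rh = R√(Δφ²+q²Δλ²) = 13872.5 km
Excess = (13872.5 − 13449.2) / 13449.2 = 423.3 / 13449.2 = 3.147% ≈ 3.1%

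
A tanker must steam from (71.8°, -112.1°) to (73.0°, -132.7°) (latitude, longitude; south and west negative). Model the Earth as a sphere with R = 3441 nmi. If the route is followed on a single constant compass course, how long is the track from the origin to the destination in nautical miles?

Rhumb course C = atan2(Δλ, Δψ) with Δψ = ln[tan(π/4+φ₂/2)/tan(π/4+φ₁/2)] = +0.0693, Δλ = -0.3595 → C = 280.91°
d = R·|Δφ| / |cos C| = 3441·0.02094 / 0.18924 = 381 nmi

381 nmi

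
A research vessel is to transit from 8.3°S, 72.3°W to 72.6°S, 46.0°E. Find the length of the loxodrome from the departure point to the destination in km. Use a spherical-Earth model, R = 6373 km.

Δψ = ln[tan(π/4+φ₂/2)/tan(π/4+φ₁/2)] = -1.7318;  Δφ = -1.1222 rad,  Δλ = +2.0647 rad
q = Δφ/Δψ = 0.6480
d = R·√(Δφ² + q²Δλ²) = 6373·1.74632 = 11129 km

11129 km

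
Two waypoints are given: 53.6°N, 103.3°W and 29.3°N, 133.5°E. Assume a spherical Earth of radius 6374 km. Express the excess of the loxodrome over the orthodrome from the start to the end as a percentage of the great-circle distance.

12.1%

Great circle: σ = 1.4600 rad → d_gc = Rσ = 9306.3 km
Rhumb: Δφ = -0.4241, Δλ = -2.1502, Δψ = -0.5771, q = Δφ/Δψ = 0.7349 → d_rh = R√(Δφ²+q²Δλ²) = 10428.7 km
Excess = (10428.7 − 9306.3) / 9306.3 = 1122.4 / 9306.3 = 12.06% ≈ 12.1%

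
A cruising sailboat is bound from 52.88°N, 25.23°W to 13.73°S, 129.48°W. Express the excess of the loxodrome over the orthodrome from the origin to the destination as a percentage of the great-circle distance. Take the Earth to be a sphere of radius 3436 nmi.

Great circle: σ = 1.9109 rad → d_gc = Rσ = 6565.8 nmi
Rhumb: Δφ = -1.1626, Δλ = -1.8195, Δψ = -1.3333, q = Δφ/Δψ = 0.8719 → d_rh = R√(Δφ²+q²Δλ²) = 6758.1 nmi
Excess = (6758.1 − 6565.8) / 6565.8 = 192.3 / 6565.8 = 2.93% ≈ 2.9%

2.9%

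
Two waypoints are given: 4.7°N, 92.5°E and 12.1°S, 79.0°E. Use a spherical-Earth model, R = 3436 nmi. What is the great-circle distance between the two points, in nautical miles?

Haversine: a = sin²(Δφ/2)+cos φ₁ cos φ₂ sin²(Δλ/2) = 0.03480;  σ = 2·atan2(√a,√(1−a))
σ = 21.504° → d = Rσ = 3436·0.37531 = 1290 nmi

1290 nmi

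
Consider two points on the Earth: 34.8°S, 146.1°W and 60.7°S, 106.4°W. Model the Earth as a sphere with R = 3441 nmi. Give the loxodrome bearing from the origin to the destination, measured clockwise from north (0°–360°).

135.0°

Δψ = ln[tan(π/4+φ₂/2)/tan(π/4+φ₁/2)] = -0.6931
Δλ = +0.6929 rad (taken the short way round)
course = atan2(Δλ, Δψ) = 135.01°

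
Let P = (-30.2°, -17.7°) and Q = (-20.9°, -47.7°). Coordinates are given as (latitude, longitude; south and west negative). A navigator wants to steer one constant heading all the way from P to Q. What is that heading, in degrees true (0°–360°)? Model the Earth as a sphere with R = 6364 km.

289.0°

Δψ = ln[tan(π/4+φ₂/2)/tan(π/4+φ₁/2)] = +0.1802
Δλ = -0.5236 rad (taken the short way round)
course = atan2(Δλ, Δψ) = 288.99°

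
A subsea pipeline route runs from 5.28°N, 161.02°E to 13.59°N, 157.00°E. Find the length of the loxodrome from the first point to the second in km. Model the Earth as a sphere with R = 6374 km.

1024 km

Δψ = ln[tan(π/4+φ₂/2)/tan(π/4+φ₁/2)] = +0.1472;  Δφ = +0.1450 rad,  Δλ = -0.0702 rad
q = Δφ/Δψ = 0.9856
d = R·√(Δφ² + q²Δλ²) = 6374·0.16068 = 1024 km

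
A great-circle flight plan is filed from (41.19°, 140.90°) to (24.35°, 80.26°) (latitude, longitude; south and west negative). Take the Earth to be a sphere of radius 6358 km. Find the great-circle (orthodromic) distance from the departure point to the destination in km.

cos σ = sin φ₁ sin φ₂ + cos φ₁ cos φ₂ cos Δλ
      = sin(41.19°)sin(24.35°) + cos(41.19°)cos(24.35°)cos(-60.64°) = 0.6077
σ = 52.579° → d = Rσ = 6358·0.91767 = 5835 km

5835 km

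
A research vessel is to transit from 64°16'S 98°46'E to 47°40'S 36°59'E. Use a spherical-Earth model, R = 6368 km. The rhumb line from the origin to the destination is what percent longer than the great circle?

3.5%

Great circle: σ = 0.6365 rad → d_gc = Rσ = 4053.3 km
Rhumb: Δφ = +0.2897, Δλ = -1.0783, Δψ = +0.5278, q = Δφ/Δψ = 0.5490 → d_rh = R√(Δφ²+q²Δλ²) = 4196.8 km
Excess = (4196.8 − 4053.3) / 4053.3 = 143.5 / 4053.3 = 3.54% ≈ 3.5%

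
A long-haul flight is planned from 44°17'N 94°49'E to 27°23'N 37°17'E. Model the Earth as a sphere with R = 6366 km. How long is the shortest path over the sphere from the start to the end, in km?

5391 km

Haversine: a = sin²(Δφ/2)+cos φ₁ cos φ₂ sin²(Δλ/2) = 0.16881;  σ = 2·atan2(√a,√(1−a))
σ = 48.519° → d = Rσ = 6366·0.84682 = 5391 km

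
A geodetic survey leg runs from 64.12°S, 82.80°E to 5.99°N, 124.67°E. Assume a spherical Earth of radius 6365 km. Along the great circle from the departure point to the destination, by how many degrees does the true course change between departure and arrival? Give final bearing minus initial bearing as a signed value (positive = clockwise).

-25.6°

At departure: θ₁ = atan2(sin Δλ cos φ₂, cos φ₁ sin φ₂ − sin φ₁ cos φ₂ cos Δλ) = 43.00°
At arrival: θ₂ = atan2(sin Δλ cos φ₁, −cos φ₂ sin φ₁ + sin φ₂ cos φ₁ cos Δλ) = 17.42°
Δθ = θ₂ − θ₁ = -25.6°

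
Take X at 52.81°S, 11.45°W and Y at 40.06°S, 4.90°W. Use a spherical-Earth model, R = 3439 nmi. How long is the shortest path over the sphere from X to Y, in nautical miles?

811 nmi

cos σ = sin φ₁ sin φ₂ + cos φ₁ cos φ₂ cos Δλ
      = sin(-52.81°)sin(-40.06°) + cos(-52.81°)cos(-40.06°)cos(6.55°) = 0.9723
σ = 13.512° → d = Rσ = 3439·0.23582 = 811 nmi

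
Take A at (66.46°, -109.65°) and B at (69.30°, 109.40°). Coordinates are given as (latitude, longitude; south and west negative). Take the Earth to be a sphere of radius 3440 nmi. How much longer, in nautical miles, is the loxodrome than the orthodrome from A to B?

Great circle: cos σ = sin φ₁ sin φ₂ + cos φ₁ cos φ₂ cos Δλ,  σ = 0.7258 rad → d_gc = 2496.8 nmi
Rhumb line: Δψ = +0.1318, q = Δφ/Δψ = 0.3760, d_rh = R√(Δφ²+q²Δλ²) = 3186.8 nmi
Excess = 3186.8 − 2496.8 = 690.0 ≈ 690 nmi

690 nmi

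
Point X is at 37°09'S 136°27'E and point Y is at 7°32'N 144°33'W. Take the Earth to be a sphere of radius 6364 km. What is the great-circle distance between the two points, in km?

9540 km

Haversine: a = sin²(Δφ/2)+cos φ₁ cos φ₂ sin²(Δλ/2) = 0.46420;  σ = 2·atan2(√a,√(1−a))
σ = 85.894° → d = Rσ = 6364·1.49914 = 9540 km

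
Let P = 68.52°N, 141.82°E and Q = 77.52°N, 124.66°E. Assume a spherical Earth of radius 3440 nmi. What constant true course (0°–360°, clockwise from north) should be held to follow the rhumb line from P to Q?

Meridional parts: M(φ₁)=+1.6624, M(φ₂)=+2.2133 → ΔM = +0.5508;  Δλ = -0.2995 rad
tan C = Δλ / ΔM = -0.5437 → C = 331.47°

331.5°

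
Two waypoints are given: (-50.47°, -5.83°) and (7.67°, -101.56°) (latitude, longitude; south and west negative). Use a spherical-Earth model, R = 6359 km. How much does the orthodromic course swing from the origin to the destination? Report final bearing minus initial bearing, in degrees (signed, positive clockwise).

Initial bearing θ₁ = atan2(sin Δλ cos φ₂, cos φ₁ sin φ₂ − sin φ₁ cos φ₂ cos Δλ) = 270.50°
Final bearing θ₂ = (initial bearing from the destination back to the start) + 180° = 320.04°
Δθ = θ₂ − θ₁ = +49.5°

+49.5°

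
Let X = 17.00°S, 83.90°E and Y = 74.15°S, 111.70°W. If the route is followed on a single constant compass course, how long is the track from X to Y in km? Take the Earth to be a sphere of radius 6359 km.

Δψ = ln[tan(π/4+φ₂/2)/tan(π/4+φ₁/2)] = -1.6706;  Δφ = -0.9975 rad,  Δλ = +2.8693 rad
q = Δφ/Δψ = 0.5970
d = R·√(Δφ² + q²Δλ²) = 6359·1.98235 = 12606 km

12606 km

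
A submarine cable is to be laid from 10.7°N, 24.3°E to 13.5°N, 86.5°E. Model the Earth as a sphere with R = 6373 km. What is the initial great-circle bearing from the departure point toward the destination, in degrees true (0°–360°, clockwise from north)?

80.4°

θ = atan2( sin Δλ·cos φ₂ ,  cos φ₁ sin φ₂ − sin φ₁ cos φ₂ cos Δλ )
  = atan2(+0.8601, +0.1452) = 80.42°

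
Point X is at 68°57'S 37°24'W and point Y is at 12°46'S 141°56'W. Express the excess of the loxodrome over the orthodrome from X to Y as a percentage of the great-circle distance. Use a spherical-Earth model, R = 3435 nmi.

Great circle: σ = 1.4522 rad → d_gc = Rσ = 4988.3 nmi
Rhumb: Δφ = +0.9806, Δλ = -1.8245, Δψ = +1.4584, q = Δφ/Δψ = 0.6723 → d_rh = R√(Δφ²+q²Δλ²) = 5394.4 nmi
Excess = (5394.4 − 4988.3) / 4988.3 = 406.1 / 4988.3 = 8.14% ≈ 8.1%

8.1%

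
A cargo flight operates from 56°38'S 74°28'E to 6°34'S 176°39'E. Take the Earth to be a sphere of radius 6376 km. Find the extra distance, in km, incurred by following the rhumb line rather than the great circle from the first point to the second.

541 km

Great circle: cos σ = sin φ₁ sin φ₂ + cos φ₁ cos φ₂ cos Δλ,  σ = 1.5906 rad → d_gc = 10141.7 km
Rhumb line: Δψ = +1.0901, q = Δφ/Δψ = 0.8016, d_rh = R√(Δφ²+q²Δλ²) = 10682.9 km
Excess = 10682.9 − 10141.7 = 541.2 ≈ 541 km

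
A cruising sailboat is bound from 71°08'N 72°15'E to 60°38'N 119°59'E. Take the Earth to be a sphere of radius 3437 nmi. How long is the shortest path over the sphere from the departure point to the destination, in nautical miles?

Haversine: a = sin²(Δφ/2)+cos φ₁ cos φ₂ sin²(Δλ/2) = 0.03433;  σ = 2·atan2(√a,√(1−a))
σ = 21.356° → d = Rσ = 3437·0.37274 = 1281 nmi

1281 nmi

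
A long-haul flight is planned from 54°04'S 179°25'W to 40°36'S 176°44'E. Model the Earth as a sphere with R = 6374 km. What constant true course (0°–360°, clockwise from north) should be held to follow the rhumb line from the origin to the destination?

349.1°

Meridional parts: M(φ₁)=-1.1262, M(φ₂)=-0.7766 → ΔM = +0.3495;  Δλ = -0.0672 rad
tan C = Δλ / ΔM = -0.1923 → C = 349.12°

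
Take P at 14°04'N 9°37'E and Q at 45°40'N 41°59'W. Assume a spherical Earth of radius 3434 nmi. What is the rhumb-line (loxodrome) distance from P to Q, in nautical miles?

Rhumb course C = atan2(Δλ, Δψ) with Δψ = ln[tan(π/4+φ₂/2)/tan(π/4+φ₁/2)] = +0.6499, Δλ = -0.9006 → C = 305.82°
d = R·|Δφ| / |cos C| = 3434·0.55152 / 0.58519 = 3236 nmi

3236 nmi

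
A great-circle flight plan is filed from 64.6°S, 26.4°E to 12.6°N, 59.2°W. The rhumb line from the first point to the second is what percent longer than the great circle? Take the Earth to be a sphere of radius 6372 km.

3.0%

Great circle: σ = 1.7365 rad → d_gc = Rσ = 11064.9 km
Rhumb: Δφ = +1.3474, Δλ = -1.4940, Δψ = +1.7118, q = Δφ/Δψ = 0.7871 → d_rh = R√(Δφ²+q²Δλ²) = 11395.8 km
Excess = (11395.8 − 11064.9) / 11064.9 = 330.9 / 11064.9 = 2.99% ≈ 3.0%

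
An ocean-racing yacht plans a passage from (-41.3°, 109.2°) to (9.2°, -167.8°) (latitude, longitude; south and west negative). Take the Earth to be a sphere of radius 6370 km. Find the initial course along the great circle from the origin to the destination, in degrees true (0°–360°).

78.5°

θ = atan2( sin Δλ·cos φ₂ ,  cos φ₁ sin φ₂ − sin φ₁ cos φ₂ cos Δλ )
  = atan2(+0.9798, +0.1995) = 78.49°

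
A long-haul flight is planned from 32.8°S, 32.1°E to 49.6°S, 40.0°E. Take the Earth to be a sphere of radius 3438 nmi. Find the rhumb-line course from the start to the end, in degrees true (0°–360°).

Δψ = ln[tan(π/4+φ₂/2)/tan(π/4+φ₁/2)] = -0.3933
Δλ = +0.1379 rad (taken the short way round)
course = atan2(Δλ, Δψ) = 160.68°

160.7°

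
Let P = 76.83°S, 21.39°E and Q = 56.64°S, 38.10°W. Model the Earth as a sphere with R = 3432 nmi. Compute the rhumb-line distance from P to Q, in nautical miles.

1788 nmi

Rhumb course C = atan2(Δλ, Δψ) with Δψ = ln[tan(π/4+φ₂/2)/tan(π/4+φ₁/2)] = +0.9538, Δλ = -1.0383 → C = 312.57°
d = R·|Δφ| / |cos C| = 3432·0.35238 / 0.67651 = 1788 nmi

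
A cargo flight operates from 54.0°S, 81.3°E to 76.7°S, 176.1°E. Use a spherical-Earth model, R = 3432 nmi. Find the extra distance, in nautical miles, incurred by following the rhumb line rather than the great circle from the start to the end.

240 nmi

Great circle: cos σ = sin φ₁ sin φ₂ + cos φ₁ cos φ₂ cos Δλ,  σ = 0.6825 rad → d_gc = 2342.3 nmi
Rhumb line: Δψ = -1.0249, q = Δφ/Δψ = 0.3866, d_rh = R√(Δφ²+q²Δλ²) = 2582.1 nmi
Excess = 2582.1 − 2342.3 = 239.8 ≈ 240 nmi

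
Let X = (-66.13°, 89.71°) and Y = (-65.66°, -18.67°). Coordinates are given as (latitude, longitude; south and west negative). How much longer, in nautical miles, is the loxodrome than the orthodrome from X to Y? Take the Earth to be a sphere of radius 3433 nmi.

Great circle: cos σ = sin φ₁ sin φ₂ + cos φ₁ cos φ₂ cos Δλ,  σ = 0.6752 rad → d_gc = 2317.9 nmi
Rhumb line: Δψ = +0.0201, q = Δφ/Δψ = 0.4084, d_rh = R√(Δφ²+q²Δλ²) = 2652.2 nmi
Excess = 2652.2 − 2317.9 = 334.3 ≈ 334 nmi

334 nmi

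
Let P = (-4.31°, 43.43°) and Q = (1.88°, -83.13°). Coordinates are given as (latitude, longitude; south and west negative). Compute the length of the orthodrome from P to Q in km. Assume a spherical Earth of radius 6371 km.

14076 km

Haversine: a = sin²(Δφ/2)+cos φ₁ cos φ₂ sin²(Δλ/2) = 0.79806;  σ = 2·atan2(√a,√(1−a))
σ = 126.593° → d = Rσ = 6371·2.20946 = 14076 km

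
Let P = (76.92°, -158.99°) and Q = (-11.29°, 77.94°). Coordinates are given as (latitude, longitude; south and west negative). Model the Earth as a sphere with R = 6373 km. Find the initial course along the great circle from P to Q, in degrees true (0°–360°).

θ = atan2( sin Δλ·cos φ₂ ,  cos φ₁ sin φ₂ − sin φ₁ cos φ₂ cos Δλ )
  = atan2(-0.8218, +0.4769) = 300.13°

300.1°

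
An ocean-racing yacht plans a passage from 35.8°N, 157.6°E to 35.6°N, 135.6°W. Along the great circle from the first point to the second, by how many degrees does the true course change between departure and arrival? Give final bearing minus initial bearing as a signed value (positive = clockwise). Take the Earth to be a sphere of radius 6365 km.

At departure: θ₁ = atan2(sin Δλ cos φ₂, cos φ₁ sin φ₂ − sin φ₁ cos φ₂ cos Δλ) = 69.14°
At arrival: θ₂ = atan2(sin Δλ cos φ₁, −cos φ₂ sin φ₁ + sin φ₂ cos φ₁ cos Δλ) = 111.23°
Δθ = θ₂ − θ₁ = +42.1°

+42.1°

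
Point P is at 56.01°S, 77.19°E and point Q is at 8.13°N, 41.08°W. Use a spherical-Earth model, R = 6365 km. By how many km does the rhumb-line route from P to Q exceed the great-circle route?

Great circle: cos σ = sin φ₁ sin φ₂ + cos φ₁ cos φ₂ cos Δλ,  σ = 1.9599 rad → d_gc = 12474.9 km
Rhumb line: Δψ = +1.3277, q = Δφ/Δψ = 0.8431, d_rh = R√(Δφ²+q²Δλ²) = 13171.3 km
Excess = 13171.3 − 12474.9 = 696.4 ≈ 696 km

696 km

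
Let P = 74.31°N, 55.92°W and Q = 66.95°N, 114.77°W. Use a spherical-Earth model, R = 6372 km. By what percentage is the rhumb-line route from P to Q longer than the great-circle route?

Great circle: σ = 0.3463 rad → d_gc = Rσ = 2206.4 km
Rhumb: Δφ = -0.1285, Δλ = -1.0271, Δψ = -0.3920, q = Δφ/Δψ = 0.3277 → d_rh = R√(Δφ²+q²Δλ²) = 2295.7 km
Excess = (2295.7 − 2206.4) / 2206.4 = 89.3 / 2206.4 = 4.047% ≈ 4.0%

4.0%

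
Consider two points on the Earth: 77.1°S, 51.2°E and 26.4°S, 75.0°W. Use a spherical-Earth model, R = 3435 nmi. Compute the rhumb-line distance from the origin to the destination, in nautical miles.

4971 nmi

Rhumb course C = atan2(Δλ, Δψ) with Δψ = ln[tan(π/4+φ₂/2)/tan(π/4+φ₁/2)] = +1.7019, Δλ = -2.2026 → C = 307.69°
d = R·|Δφ| / |cos C| = 3435·0.88488 / 0.61143 = 4971 nmi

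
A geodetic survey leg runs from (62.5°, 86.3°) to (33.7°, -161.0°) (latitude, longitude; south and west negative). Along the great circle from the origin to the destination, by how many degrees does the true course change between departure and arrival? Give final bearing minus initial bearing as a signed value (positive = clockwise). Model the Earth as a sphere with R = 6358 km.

+98.2°

Initial bearing θ₁ = atan2(sin Δλ cos φ₂, cos φ₁ sin φ₂ − sin φ₁ cos φ₂ cos Δλ) = 54.82°
Final bearing θ₂ = (initial bearing from the destination back to the start) + 180° = 153.02°
Δθ = θ₂ − θ₁ = +98.2°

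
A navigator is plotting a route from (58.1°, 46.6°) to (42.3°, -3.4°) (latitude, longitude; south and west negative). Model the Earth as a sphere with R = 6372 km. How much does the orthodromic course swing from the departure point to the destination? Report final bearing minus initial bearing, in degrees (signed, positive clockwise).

-39.8°

Initial bearing θ₁ = atan2(sin Δλ cos φ₂, cos φ₁ sin φ₂ − sin φ₁ cos φ₂ cos Δλ) = 265.16°
Final bearing θ₂ = (initial bearing from the destination back to the start) + 180° = 225.39°
Δθ = θ₂ − θ₁ = -39.8°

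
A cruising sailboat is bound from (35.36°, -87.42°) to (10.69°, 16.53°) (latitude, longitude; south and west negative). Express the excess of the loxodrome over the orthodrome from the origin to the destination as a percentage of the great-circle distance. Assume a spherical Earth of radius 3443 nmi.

3.0%

Great circle: σ = 1.6567 rad → d_gc = Rσ = 5704.2 nmi
Rhumb: Δφ = -0.4306, Δλ = +1.8143, Δψ = -0.4729, q = Δφ/Δψ = 0.9106 → d_rh = R√(Δφ²+q²Δλ²) = 5878.0 nmi
Excess = (5878.0 − 5704.2) / 5704.2 = 173.8 / 5704.2 = 3.047% ≈ 3.0%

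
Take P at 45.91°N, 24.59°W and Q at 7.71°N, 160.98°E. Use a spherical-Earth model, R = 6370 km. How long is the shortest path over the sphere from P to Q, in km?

14025 km

Haversine: a = sin²(Δφ/2)+cos φ₁ cos φ₂ sin²(Δλ/2) = 0.79494;  σ = 2·atan2(√a,√(1−a))
σ = 126.149° → d = Rσ = 6370·2.20171 = 14025 km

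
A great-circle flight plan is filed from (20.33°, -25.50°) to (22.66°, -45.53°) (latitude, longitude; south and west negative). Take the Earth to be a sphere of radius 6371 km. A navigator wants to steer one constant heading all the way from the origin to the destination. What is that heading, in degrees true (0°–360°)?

277.1°

Δψ = ln[tan(π/4+φ₂/2)/tan(π/4+φ₁/2)] = +0.0437
Δλ = -0.3496 rad (taken the short way round)
course = atan2(Δλ, Δψ) = 277.13°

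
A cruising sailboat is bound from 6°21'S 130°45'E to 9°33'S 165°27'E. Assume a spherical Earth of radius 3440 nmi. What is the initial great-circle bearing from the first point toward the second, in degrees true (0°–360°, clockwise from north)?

97.6°

N = sin Δλ·cos φ₂ = +0.5614;  D = cos φ₁ sin φ₂ − sin φ₁ cos φ₂ cos Δλ = -0.0752
initial course = atan2(N, D) = 97.63°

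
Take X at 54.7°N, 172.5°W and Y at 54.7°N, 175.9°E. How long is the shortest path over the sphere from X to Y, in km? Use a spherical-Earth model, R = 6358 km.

Haversine: a = sin²(Δφ/2)+cos φ₁ cos φ₂ sin²(Δλ/2) = 0.00341;  σ = 2·atan2(√a,√(1−a))
σ = 6.696° → d = Rσ = 6358·0.11686 = 743 km

743 km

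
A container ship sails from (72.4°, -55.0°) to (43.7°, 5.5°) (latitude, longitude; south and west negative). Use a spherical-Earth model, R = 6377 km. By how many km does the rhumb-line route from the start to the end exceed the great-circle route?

157 km

Great circle: cos σ = sin φ₁ sin φ₂ + cos φ₁ cos φ₂ cos Δλ,  σ = 0.6979 rad → d_gc = 4450.6 km
Rhumb line: Δψ = -1.0159, q = Δφ/Δψ = 0.4931, d_rh = R√(Δφ²+q²Δλ²) = 4607.2 km
Excess = 4607.2 − 4450.6 = 156.6 ≈ 157 km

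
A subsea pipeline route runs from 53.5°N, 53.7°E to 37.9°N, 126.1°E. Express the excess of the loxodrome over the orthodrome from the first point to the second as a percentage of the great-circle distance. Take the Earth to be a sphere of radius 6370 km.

3.8%

Great circle: σ = 0.8819 rad → d_gc = Rσ = 5617.4 km
Rhumb: Δφ = -0.2723, Δλ = +1.2636, Δψ = -0.3936, q = Δφ/Δψ = 0.6917 → d_rh = R√(Δφ²+q²Δλ²) = 5831.3 km
Excess = (5831.3 − 5617.4) / 5617.4 = 213.9 / 5617.4 = 3.81% ≈ 3.8%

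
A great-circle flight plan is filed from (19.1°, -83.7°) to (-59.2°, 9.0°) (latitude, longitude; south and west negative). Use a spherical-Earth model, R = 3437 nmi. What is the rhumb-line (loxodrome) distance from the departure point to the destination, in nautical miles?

6620 nmi

Δψ = ln[tan(π/4+φ₂/2)/tan(π/4+φ₁/2)] = -1.6291;  Δφ = -1.3666 rad,  Δλ = +1.6179 rad
q = Δφ/Δψ = 0.8389
d = R·√(Δφ² + q²Δλ²) = 3437·1.92605 = 6620 nmi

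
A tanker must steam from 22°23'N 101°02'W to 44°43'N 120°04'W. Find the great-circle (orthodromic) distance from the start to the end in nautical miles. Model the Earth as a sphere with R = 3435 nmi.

1633 nmi

Haversine: a = sin²(Δφ/2)+cos φ₁ cos φ₂ sin²(Δλ/2) = 0.05547;  σ = 2·atan2(√a,√(1−a))
σ = 27.244° → d = Rσ = 3435·0.47549 = 1633 nmi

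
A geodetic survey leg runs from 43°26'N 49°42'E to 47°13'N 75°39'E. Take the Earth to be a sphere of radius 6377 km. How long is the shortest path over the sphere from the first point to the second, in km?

cos σ = sin φ₁ sin φ₂ + cos φ₁ cos φ₂ cos Δλ
      = sin(43.43°)sin(47.22°) + cos(43.43°)cos(47.22°)cos(25.95°) = 0.9481
σ = 18.542° → d = Rσ = 6377·0.32362 = 2064 km

2064 km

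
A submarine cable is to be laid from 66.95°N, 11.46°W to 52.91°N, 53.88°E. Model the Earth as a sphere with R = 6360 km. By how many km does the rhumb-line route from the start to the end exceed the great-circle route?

161 km

Great circle: cos σ = sin φ₁ sin φ₂ + cos φ₁ cos φ₂ cos Δλ,  σ = 0.5872 rad → d_gc = 3734.3 km
Rhumb line: Δψ = -0.4979, q = Δφ/Δψ = 0.4922, d_rh = R√(Δφ²+q²Δλ²) = 3895.2 km
Excess = 3895.2 − 3734.3 = 160.9 ≈ 161 km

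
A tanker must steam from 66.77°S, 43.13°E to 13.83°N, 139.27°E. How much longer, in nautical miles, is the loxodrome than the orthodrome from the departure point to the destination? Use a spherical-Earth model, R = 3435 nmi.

261 nmi

Great circle: cos σ = sin φ₁ sin φ₂ + cos φ₁ cos φ₂ cos Δλ,  σ = 1.8345 rad → d_gc = 6301.4 nmi
Rhumb line: Δψ = +1.8259, q = Δφ/Δψ = 0.7705, d_rh = R√(Δφ²+q²Δλ²) = 6562.7 nmi
Excess = 6562.7 − 6301.4 = 261.3 ≈ 261 nmi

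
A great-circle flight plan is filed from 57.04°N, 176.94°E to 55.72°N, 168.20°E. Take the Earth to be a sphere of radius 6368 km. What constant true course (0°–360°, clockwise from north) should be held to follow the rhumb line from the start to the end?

Δψ = ln[tan(π/4+φ₂/2)/tan(π/4+φ₁/2)] = -0.0416
Δλ = -0.1525 rad (taken the short way round)
course = atan2(Δλ, Δψ) = 254.74°

254.7°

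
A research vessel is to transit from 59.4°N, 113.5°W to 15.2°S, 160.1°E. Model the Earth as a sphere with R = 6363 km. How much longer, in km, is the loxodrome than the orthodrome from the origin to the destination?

Great circle: cos σ = sin φ₁ sin φ₂ + cos φ₁ cos φ₂ cos Δλ,  σ = 1.7669 rad → d_gc = 11242.7 km
Rhumb line: Δψ = -1.5647, q = Δφ/Δψ = 0.8321, d_rh = R√(Δφ²+q²Δλ²) = 11506.1 km
Excess = 11506.1 − 11242.7 = 263.4 ≈ 263 km

263 km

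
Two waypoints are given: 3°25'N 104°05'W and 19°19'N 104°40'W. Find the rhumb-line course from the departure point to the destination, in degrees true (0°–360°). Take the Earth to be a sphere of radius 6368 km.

357.9°

Meridional parts: M(φ₁)=+0.0597, M(φ₂)=+0.3437 → ΔM = +0.2840;  Δλ = -0.0102 rad
tan C = Δλ / ΔM = -0.0358 → C = 357.95°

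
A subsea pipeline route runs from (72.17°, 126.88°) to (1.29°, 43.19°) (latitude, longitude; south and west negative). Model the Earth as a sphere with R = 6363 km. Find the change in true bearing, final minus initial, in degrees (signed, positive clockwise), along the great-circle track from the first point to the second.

Initial bearing θ₁ = atan2(sin Δλ cos φ₂, cos φ₁ sin φ₂ − sin φ₁ cos φ₂ cos Δλ) = 264.38°
Final bearing θ₂ = (initial bearing from the destination back to the start) + 180° = 197.75°
Δθ = θ₂ − θ₁ = -66.6°

-66.6°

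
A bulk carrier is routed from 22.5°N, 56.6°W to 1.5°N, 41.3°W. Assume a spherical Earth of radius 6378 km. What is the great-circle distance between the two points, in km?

2864 km

cos σ = sin φ₁ sin φ₂ + cos φ₁ cos φ₂ cos Δλ
      = sin(22.50°)sin(1.50°) + cos(22.50°)cos(1.50°)cos(15.30°) = 0.9008
σ = 25.730° → d = Rσ = 6378·0.44908 = 2864 km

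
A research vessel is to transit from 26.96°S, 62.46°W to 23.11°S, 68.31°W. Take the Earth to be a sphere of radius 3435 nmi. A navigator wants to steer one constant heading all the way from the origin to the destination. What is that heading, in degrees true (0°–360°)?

306.0°

Meridional parts: M(φ₁)=-0.4889, M(φ₂)=-0.4147 → ΔM = +0.0742;  Δλ = -0.1021 rad
tan C = Δλ / ΔM = -1.3764 → C = 306.00°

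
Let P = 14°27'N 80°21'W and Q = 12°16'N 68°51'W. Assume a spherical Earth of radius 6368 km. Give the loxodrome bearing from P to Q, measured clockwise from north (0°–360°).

Meridional parts: M(φ₁)=+0.2549, M(φ₂)=+0.2157 → ΔM = -0.0392;  Δλ = +0.2007 rad
tan C = Δλ / ΔM = -5.1243 → C = 101.04°

101.0°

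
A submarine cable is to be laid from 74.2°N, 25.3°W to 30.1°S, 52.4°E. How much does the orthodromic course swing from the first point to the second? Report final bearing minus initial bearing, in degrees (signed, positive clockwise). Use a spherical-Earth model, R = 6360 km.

+52.5°

At departure: θ₁ = atan2(sin Δλ cos φ₂, cos φ₁ sin φ₂ − sin φ₁ cos φ₂ cos Δλ) = 110.37°
At arrival: θ₂ = atan2(sin Δλ cos φ₁, −cos φ₂ sin φ₁ + sin φ₂ cos φ₁ cos Δλ) = 162.84°
Δθ = θ₂ − θ₁ = +52.5°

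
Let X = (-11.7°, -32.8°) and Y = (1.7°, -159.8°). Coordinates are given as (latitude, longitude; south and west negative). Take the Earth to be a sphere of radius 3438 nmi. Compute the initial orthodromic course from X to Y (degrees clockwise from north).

263.4°

N = sin Δλ·cos φ₂ = -0.7983;  D = cos φ₁ sin φ₂ − sin φ₁ cos φ₂ cos Δλ = -0.0929
initial course = atan2(N, D) = 263.36°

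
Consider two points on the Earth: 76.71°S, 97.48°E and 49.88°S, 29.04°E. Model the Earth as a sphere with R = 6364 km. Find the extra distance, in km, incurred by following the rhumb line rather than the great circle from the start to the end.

202 km

Great circle: cos σ = sin φ₁ sin φ₂ + cos φ₁ cos φ₂ cos Δλ,  σ = 0.6457 rad → d_gc = 4109.5 km
Rhumb line: Δψ = +1.1424, q = Δφ/Δψ = 0.4099, d_rh = R√(Δφ²+q²Δλ²) = 4311.6 km
Excess = 4311.6 − 4109.5 = 202.1 ≈ 202 km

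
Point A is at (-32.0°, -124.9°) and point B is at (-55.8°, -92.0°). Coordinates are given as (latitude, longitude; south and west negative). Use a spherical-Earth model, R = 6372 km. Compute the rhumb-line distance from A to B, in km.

3697 km

Δψ = ln[tan(π/4+φ₂/2)/tan(π/4+φ₁/2)] = -0.5888;  Δφ = -0.4154 rad,  Δλ = +0.5742 rad
q = Δφ/Δψ = 0.7055
d = R·√(Δφ² + q²Δλ²) = 6372·0.58022 = 3697 km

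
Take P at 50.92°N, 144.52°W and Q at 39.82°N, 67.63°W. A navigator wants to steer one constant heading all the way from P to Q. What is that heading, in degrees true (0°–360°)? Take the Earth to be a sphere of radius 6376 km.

Meridional parts: M(φ₁)=+1.0359, M(φ₂)=+0.7588 → ΔM = -0.2771;  Δλ = +1.3420 rad
tan C = Δλ / ΔM = -4.8431 → C = 101.67°

101.7°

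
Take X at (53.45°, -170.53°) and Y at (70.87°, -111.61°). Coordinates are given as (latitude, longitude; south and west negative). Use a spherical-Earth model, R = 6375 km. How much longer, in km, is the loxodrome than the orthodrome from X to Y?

Great circle: cos σ = sin φ₁ sin φ₂ + cos φ₁ cos φ₂ cos Δλ,  σ = 0.5361 rad → d_gc = 3417.4 km
Rhumb line: Δψ = +0.6728, q = Δφ/Δψ = 0.4519, d_rh = R√(Δφ²+q²Δλ²) = 3540.2 km
Excess = 3540.2 − 3417.4 = 122.8 ≈ 123 km

123 km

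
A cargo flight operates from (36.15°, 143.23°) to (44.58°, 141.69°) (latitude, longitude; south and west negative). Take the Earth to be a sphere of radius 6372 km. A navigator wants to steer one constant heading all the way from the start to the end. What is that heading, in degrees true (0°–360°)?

Δψ = ln[tan(π/4+φ₂/2)/tan(π/4+φ₁/2)] = +0.1935
Δλ = -0.0269 rad (taken the short way round)
course = atan2(Δλ, Δψ) = 352.09°

352.1°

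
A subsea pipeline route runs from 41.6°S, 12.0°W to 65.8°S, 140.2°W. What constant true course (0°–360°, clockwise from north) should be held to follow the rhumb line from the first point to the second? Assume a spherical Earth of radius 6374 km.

251.7°

Meridional parts: M(φ₁)=-0.7998, M(φ₂)=-1.5400 → ΔM = -0.7402;  Δλ = -2.2375 rad
tan C = Δλ / ΔM = +3.0229 → C = 251.70°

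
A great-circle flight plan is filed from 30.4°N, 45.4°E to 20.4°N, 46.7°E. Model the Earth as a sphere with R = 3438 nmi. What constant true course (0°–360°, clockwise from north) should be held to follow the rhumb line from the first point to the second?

173.3°

Δψ = ln[tan(π/4+φ₂/2)/tan(π/4+φ₁/2)] = -0.1936
Δλ = +0.0227 rad (taken the short way round)
course = atan2(Δλ, Δψ) = 173.31°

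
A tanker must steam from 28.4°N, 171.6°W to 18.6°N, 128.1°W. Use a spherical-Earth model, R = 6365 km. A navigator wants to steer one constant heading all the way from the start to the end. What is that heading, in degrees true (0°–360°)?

103.8°

Δψ = ln[tan(π/4+φ₂/2)/tan(π/4+φ₁/2)] = -0.1868
Δλ = +0.7592 rad (taken the short way round)
course = atan2(Δλ, Δψ) = 103.82°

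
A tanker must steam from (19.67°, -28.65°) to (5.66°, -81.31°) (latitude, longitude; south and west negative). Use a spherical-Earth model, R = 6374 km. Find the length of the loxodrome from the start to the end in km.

5909 km

Rhumb course C = atan2(Δλ, Δψ) with Δψ = ln[tan(π/4+φ₂/2)/tan(π/4+φ₁/2)] = -0.2513, Δλ = -0.9191 → C = 254.71°
d = R·|Δφ| / |cos C| = 6374·0.24452 / 0.26375 = 5909 km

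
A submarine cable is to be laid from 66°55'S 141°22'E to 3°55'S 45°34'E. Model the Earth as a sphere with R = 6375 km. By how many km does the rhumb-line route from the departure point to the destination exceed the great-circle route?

555 km

Great circle: cos σ = sin φ₁ sin φ₂ + cos φ₁ cos φ₂ cos Δλ,  σ = 1.5475 rad → d_gc = 9865.2 km
Rhumb line: Δψ = +1.5202, q = Δφ/Δψ = 0.7233, d_rh = R√(Δφ²+q²Δλ²) = 10420.0 km
Excess = 10420.0 − 9865.2 = 554.8 ≈ 555 km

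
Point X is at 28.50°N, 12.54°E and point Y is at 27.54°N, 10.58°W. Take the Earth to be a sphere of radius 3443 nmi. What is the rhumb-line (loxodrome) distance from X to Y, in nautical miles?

1228 nmi

Δψ = ln[tan(π/4+φ₂/2)/tan(π/4+φ₁/2)] = -0.0190;  Δφ = -0.0168 rad,  Δλ = -0.4035 rad
q = Δφ/Δψ = 0.8828
d = R·√(Δφ² + q²Δλ²) = 3443·0.35661 = 1228 nmi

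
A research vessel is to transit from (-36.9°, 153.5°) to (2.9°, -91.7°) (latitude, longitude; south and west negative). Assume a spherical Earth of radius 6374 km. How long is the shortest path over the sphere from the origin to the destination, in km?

12396 km

cos σ = sin φ₁ sin φ₂ + cos φ₁ cos φ₂ cos Δλ
      = sin(-36.90°)sin(2.90°) + cos(-36.90°)cos(2.90°)cos(114.80°) = -0.3654
σ = 111.431° → d = Rσ = 6374·1.94483 = 12396 km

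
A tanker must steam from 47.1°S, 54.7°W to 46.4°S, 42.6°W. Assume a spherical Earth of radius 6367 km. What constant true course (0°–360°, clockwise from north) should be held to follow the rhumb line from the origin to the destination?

85.2°

Meridional parts: M(φ₁)=-0.9342, M(φ₂)=-0.9164 → ΔM = +0.0178;  Δλ = +0.2112 rad
tan C = Δλ / ΔM = +11.8436 → C = 85.17°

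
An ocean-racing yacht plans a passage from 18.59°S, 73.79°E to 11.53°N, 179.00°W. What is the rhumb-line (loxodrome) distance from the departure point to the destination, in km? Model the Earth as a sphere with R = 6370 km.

12225 km

Δψ = ln[tan(π/4+φ₂/2)/tan(π/4+φ₁/2)] = +0.5329;  Δφ = +0.5257 rad,  Δλ = +1.8712 rad
q = Δφ/Δψ = 0.9865
d = R·√(Δφ² + q²Δλ²) = 6370·1.91922 = 12225 km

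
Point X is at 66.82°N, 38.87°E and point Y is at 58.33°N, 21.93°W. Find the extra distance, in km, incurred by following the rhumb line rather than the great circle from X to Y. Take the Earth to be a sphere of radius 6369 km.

121 km

Great circle: cos σ = sin φ₁ sin φ₂ + cos φ₁ cos φ₂ cos Δλ,  σ = 0.4881 rad → d_gc = 3109.0 km
Rhumb line: Δψ = -0.3242, q = Δφ/Δψ = 0.4570, d_rh = R√(Δφ²+q²Δλ²) = 3229.7 km
Excess = 3229.7 − 3109.0 = 120.7 ≈ 121 km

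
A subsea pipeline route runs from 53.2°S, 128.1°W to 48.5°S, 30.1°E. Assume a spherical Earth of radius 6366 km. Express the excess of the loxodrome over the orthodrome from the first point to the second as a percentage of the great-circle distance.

30.3%

Great circle: σ = 1.3375 rad → d_gc = Rσ = 8514.6 km
Rhumb: Δφ = +0.0820, Δλ = +2.7611, Δψ = +0.1301, q = Δφ/Δψ = 0.6306 → d_rh = R√(Δφ²+q²Δλ²) = 11097.2 km
Excess = (11097.2 − 8514.6) / 8514.6 = 2582.6 / 8514.6 = 30.33% ≈ 30.3%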